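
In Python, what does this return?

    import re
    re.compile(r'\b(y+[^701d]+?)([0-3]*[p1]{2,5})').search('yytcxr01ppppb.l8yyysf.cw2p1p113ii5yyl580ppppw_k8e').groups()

The match spans [0:12] → 'yytcxr01pppp'.
Captured: group 1 = 'yytcxr', group 2 = '01pppp'.

('yytcxr', '01pppp')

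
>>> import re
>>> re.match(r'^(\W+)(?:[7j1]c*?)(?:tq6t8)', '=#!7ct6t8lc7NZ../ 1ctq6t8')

None

This matches anchored at the start of the string; then one or more of a non-word character (captured); then one of [7j1], then zero or more of a literal 'c' (lazy) (non-capturing group); then the literal 'tq', then the literal '6t8' (non-capturing group).
`re.match` only tries the pattern at the start of the string.
Here the pattern fails at index 0, so the call returns None.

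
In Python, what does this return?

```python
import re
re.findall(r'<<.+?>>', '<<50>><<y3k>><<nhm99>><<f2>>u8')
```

Because the quantifier is non-greedy, it stops expanding at the earliest point where the rest of the pattern can succeed.
Matches: at [0:6] → '<<50>>'; at [6:13] → '<<y3k>>'; at [13:22] → '<<nhm99>>'; at [22:28] → '<<f2>>'.
`findall` yields the raw match text (4 of them) because the pattern has no groups.

['<<50>>', '<<y3k>>', '<<nhm99>>', '<<f2>>']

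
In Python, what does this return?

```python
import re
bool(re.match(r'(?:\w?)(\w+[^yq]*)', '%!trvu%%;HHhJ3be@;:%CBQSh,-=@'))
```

With `match`, the pattern is implicitly anchored at the beginning.
Here the pattern fails at index 0, so the call returns None, and `bool(None)` is False.

False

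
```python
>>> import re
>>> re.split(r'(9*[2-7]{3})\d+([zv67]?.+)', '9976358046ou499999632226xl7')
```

['', '99763', 'ou499999632226xl7', '']

This matches zero or more of a literal '9', then exactly 3 of a character in [2-7] (captured); then one or more of a digit; then optionally one of [zv67], then one or more of any character (captured).
The group in the pattern means `split` returns the separators' captures alongside the pieces.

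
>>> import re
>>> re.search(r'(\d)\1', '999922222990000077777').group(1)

'9'

After group 1 captures some text, `\1` only succeeds where that same text appears again.
`re.search` scans for the first position where the pattern succeeds.
The match spans [0:2] → '99'.
Captured: group 1 = '9'.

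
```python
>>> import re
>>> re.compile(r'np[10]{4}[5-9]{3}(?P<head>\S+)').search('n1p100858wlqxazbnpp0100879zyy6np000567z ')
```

None

This matches the literal 'np', then exactly 4 of one of [10], then exactly 3 of a character in [5-9]; then one or more of a non-whitespace character (captured as 'head').
`search` walks the string left to right and returns the first match it finds.
Here nothing in the string fits, so the call returns None.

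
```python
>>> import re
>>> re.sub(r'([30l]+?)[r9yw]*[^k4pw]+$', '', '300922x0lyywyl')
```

'300922x'

The pattern matches one or more of one of [30l] (lazy) (captured); then zero or more of one of [r9yw], then one or more of any character except [k4pw]; then anchored at the end.
Matches: at [7:14] → '0lyywyl'.
Every occurrence is swapped for ''.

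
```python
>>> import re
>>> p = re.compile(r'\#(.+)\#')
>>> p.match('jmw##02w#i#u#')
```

None

With `match`, the pattern is implicitly anchored at the beginning.
Here position 0 doesn't satisfy it, so the call returns None.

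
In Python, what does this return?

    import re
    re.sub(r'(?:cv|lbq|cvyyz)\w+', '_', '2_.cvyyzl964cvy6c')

Every occurrence is swapped for '_'.

'2_._'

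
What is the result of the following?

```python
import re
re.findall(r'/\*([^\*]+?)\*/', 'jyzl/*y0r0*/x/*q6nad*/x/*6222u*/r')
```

['y0r0', 'q6nad', '6222u']

`findall` collects group 1 from each match (3 total).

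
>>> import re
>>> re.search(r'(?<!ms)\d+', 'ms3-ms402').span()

(7, 9)

The negative lookaround is zero-width — it rules out positions where the adjacent text would match, without consuming anything.
The match spans [7:9] → '02'.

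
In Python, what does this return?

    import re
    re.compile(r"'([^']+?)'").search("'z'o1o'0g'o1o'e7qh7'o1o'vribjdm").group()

"'z'"

The match spans [0:3] → "'z'".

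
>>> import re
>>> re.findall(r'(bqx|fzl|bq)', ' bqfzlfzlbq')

['bq', 'fzl', 'fzl', 'bq']

Walking the string: at [1:3] match 'bq', group 1 = 'bq'; at [3:6] match 'fzl', group 1 = 'fzl'; at [6:9] match 'fzl', group 1 = 'fzl'; at [9:11] match 'bq', group 1 = 'bq'.
`findall` collects group 1 from each match (4 total).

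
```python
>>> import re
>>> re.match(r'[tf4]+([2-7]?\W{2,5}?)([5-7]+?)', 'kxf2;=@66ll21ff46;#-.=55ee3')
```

Pattern: one or more of one of [tf4]; then optionally a character in [2-7], then 2 to 5 of a non-word character (lazy) (captured); then one or more of a character in [5-7] (lazy) (captured).
`re.match` only tries the pattern at the start of the string.
Here position 0 doesn't satisfy it, so the call returns None.

None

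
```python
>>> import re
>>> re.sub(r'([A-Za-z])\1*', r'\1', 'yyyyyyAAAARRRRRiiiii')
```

`\1` is not a pattern — it's the concrete string captured by group 1, re-applied verbatim.
Each match is replaced using the text its own group 1 captured.

'yARi'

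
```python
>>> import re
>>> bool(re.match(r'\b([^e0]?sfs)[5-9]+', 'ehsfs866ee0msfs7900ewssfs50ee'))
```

Pattern: a word boundary (`\b`, zero-width); then optionally any character except [e0], then the literal 'sfs' (captured); then one or more of a character in [5-9].
With `match`, the pattern is implicitly anchored at the beginning.
Here position 0 doesn't satisfy it, so the call returns None, and `bool(None)` is False.

False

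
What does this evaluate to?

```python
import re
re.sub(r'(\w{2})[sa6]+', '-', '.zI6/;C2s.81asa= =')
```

'.-/;-.-= ='

Each match is replaced by '-'.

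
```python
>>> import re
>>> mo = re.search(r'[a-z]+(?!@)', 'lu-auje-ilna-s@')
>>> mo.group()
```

The negative lookahead/lookbehind blocks any match where the forbidden context is present.
The match spans [0:2] → 'lu'.

'lu'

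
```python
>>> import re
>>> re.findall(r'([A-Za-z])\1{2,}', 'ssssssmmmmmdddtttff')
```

['s', 'm', 'd', 't']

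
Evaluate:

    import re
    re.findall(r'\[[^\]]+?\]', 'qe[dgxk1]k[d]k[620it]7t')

['[dgxk1]', '[d]', '[620it]']

`findall` yields the raw match text (3 of them) because the pattern has no groups.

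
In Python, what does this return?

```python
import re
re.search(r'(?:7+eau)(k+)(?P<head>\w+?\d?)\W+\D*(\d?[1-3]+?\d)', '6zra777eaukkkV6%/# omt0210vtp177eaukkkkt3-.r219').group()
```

Pattern: one or more of the literal '7', then the literal 'eau' (non-capturing group); then one or more of a literal 'k' (captured); then one or more of a word character (lazy), then optionally a digit (captured as 'head'); then one or more of a non-word character, then zero or more of a non-digit; then optionally a digit, then one or more of a character in [1-3] (lazy), then a digit (captured).
Lazy quantifiers expand one character at a time until the remainder of the pattern can match.
`re.search` tries every starting position until one works.
The match spans [4:25] → '777eaukkkV6%/# omt021'.
Captured: group 1 = 'kkk', group 2 = 'V6', group 3 = '021'.

'777eaukkkV6%/# omt021'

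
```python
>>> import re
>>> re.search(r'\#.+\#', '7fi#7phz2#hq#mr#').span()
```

(3, 16)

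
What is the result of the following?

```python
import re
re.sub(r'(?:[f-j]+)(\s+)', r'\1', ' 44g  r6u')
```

This matches one or more of a character in [f-j] (non-capturing group); then one or more of whitespace (captured).
Matches: at [3:6] → 'g  '.
Each match is replaced using the text its own group 1 captured.

' 44  r6u'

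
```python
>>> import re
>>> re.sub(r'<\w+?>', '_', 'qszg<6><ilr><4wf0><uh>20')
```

Matches: at [4:7] → '<6>'; at [7:12] → '<ilr>'; at [12:18] → '<4wf0>'; at [18:22] → '<uh>'.
Every occurrence is swapped for '_'.

'qszg____20'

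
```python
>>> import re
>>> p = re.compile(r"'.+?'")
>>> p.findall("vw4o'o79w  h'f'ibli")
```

Because the quantifier is non-greedy, it stops expanding at the earliest point where the rest of the pattern can succeed.
`findall` yields the raw match text (1 of them) because the pattern has no groups.

["'o79w  h'"]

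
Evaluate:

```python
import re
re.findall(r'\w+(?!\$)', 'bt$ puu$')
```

['b', 'pu']

Because the assertion is negative and zero-width, positions next to the forbidden text are skipped.
Walking the string: at [0:1] → 'b'; at [4:6] → 'pu'.
With no groups in the pattern, `findall` gives back each whole match — 2 here.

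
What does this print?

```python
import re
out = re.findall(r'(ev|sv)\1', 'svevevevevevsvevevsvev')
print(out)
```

['ev', 'ev', 'ev']

`\1` is not a pattern — it's the concrete string captured by group 1, re-applied verbatim.
Walking the string: at [2:6] match 'evev', group 1 = 'ev'; at [6:10] match 'evev', group 1 = 'ev'; at [14:18] match 'evev', group 1 = 'ev'.
One capturing group, so `findall` returns just the captured substring from each match — 3 in all.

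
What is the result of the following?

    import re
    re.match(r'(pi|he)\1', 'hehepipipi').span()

(0, 4)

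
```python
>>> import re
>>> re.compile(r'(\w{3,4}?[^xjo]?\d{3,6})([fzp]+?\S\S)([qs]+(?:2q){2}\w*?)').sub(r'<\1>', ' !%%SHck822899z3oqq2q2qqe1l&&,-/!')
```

Pattern: 3 to 4 of a word character (lazy), then optionally any character except [xjo], then 3 to 6 of a digit (captured); then one or more of one of [fzp] (lazy), then a non-whitespace character, then a non-whitespace character (captured); then one or more of one of [qs], then the literal '2q' repeated 2 times, then zero or more of a word character (lazy) (captured).
Because the quantifier is non-greedy, it stops expanding at the earliest point where the rest of the pattern can succeed.
Matches: at [4:23] → 'SHck822899z3oqq2q2q'.
`\1` in the replacement pulls in group 1's text for each match.

' !%%<SHck822899>qe1l&&,-/!'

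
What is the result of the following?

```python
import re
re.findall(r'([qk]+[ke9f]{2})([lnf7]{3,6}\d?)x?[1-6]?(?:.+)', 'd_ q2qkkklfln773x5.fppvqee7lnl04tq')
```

[('qkkk', 'lfln773')]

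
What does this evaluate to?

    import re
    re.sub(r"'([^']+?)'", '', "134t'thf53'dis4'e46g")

Matches: at [4:11] → "'thf53'".
Every occurrence is swapped for ''.

"134tdis4'e46g"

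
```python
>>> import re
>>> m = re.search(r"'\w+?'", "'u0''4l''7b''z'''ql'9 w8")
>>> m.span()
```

`search` walks the string left to right and returns the first match it finds.
The match spans [0:4] → "'u0'".

(0, 4)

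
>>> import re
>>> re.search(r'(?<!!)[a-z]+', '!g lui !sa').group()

'lui'

The negative lookahead/lookbehind blocks any match where the forbidden context is present.
The match spans [3:6] → 'lui'.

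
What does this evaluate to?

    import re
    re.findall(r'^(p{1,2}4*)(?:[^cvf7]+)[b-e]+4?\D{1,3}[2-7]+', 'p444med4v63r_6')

['p444']

The pattern matches anchored at the start of the string; then 1 to 2 of a literal 'p', then zero or more of the literal '4' (captured); then one or more of any character except [cvf7] (non-capturing group); then one or more of a character in [b-e]; then optionally a literal '4', then 1 to 3 of a non-digit; then one or more of a character in [2-7].
Walking the string: at [0:11] match 'p444med4v63', group 1 = 'p444'.
One capturing group, so `findall` returns just the captured substring from the one match — 1 in all.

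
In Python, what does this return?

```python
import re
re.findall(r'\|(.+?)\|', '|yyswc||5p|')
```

Lazy quantifiers expand one character at a time until the remainder of the pattern can match.
With a single group, `findall` returns only what that group captured — 2 items.

['yyswc', '5p']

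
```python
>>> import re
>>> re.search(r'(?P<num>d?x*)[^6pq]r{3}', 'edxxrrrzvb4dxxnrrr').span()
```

This matches optionally a literal 'd', then zero or more of the literal 'x' (captured as 'num'); then any character except [6pq]; then exactly 3 of a literal 'r'.
`search` walks the string left to right and returns the first match it finds.
The match spans [1:7] → 'dxxrrr'.
Captured: group 1 = 'dx'.

(1, 7)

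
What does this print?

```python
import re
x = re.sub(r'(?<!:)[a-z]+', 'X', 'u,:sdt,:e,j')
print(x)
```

X,:sX,:e,X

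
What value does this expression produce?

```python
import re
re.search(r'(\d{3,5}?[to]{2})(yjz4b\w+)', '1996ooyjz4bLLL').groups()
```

This matches 3 to 5 of a digit (lazy), then exactly 2 of one of [to] (captured); then the literal 'yjz', then the literal '4b', then one or more of a word character (captured).
`re.search` scans for the first position where the pattern succeeds.
The match spans [0:14] → '1996ooyjz4bLLL'.
Captured: group 1 = '1996oo', group 2 = 'yjz4bLLL'.

('1996oo', 'yjz4bLLL')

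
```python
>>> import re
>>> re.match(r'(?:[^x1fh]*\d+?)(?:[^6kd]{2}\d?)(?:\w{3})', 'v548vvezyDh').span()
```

`match` is anchored at position 0; if the pattern doesn't fit there, it returns None.
The match spans [0:9] → 'v548vvezy'.

(0, 9)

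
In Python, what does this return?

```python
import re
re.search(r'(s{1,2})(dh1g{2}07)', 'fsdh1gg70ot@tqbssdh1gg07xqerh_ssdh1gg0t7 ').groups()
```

The match spans [15:24] → 'ssdh1gg07'.
Captured: group 1 = 'ss', group 2 = 'dh1gg07'.

('ss', 'dh1gg07')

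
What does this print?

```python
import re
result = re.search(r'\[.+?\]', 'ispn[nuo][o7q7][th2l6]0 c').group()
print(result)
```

[nuo]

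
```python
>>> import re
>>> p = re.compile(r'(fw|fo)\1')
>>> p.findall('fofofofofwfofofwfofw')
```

['fo', 'fo', 'fo']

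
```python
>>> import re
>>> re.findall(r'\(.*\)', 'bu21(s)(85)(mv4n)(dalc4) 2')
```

['(s)(85)(mv4n)(dalc4)']

Matches: at [4:24] → '(s)(85)(mv4n)(dalc4)'.
No capturing groups, so `findall` returns the 1 full match string.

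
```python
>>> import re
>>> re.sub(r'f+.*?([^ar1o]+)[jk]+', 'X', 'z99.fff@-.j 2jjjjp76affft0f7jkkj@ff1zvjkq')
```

A `+?`/`*?`/`{m,n}?` starts at its minimum and grows only as far as needed for what follows to match.
Each match is replaced by 'X'.

'z99.Xp76aX@Xq'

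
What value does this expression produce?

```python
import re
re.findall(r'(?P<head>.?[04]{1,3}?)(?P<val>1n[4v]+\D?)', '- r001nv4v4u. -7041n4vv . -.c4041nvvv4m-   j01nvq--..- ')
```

This matches optionally any character, then 1 to 3 of one of [04] (lazy) (captured as 'head'); then the literal '1n', then one or more of one of [4v], then optionally a non-digit (captured as 'val').
Scanning left to right: at [2:12] match 'r001nv4v4u', groups = ('r00', '1nv4v4u'); at [15:24] match '7041n4vv ', groups = ('704', '1n4vv '); at [28:39] match 'c4041nvvv4m', groups = ('c404', '1nvvv4m'); at [43:49] match 'j01nvq', groups = ('j0', '1nvq').
With 2 capturing groups, `findall` returns a 2-tuple per match.

[('r00', '1nv4v4u'), ('704', '1n4vv '), ('c404', '1nvvv4m'), ('j0', '1nvq')]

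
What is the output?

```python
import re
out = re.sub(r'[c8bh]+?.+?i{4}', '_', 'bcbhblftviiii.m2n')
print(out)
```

This matches one or more of one of [c8bh] (lazy); then one or more of any character (lazy), then exactly 4 of the literal 'i'.
Every occurrence is swapped for '_'.

_.m2n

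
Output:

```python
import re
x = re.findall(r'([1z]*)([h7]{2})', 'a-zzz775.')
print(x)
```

[('zzz', '77')]

The pattern matches zero or more of one of [1z] (captured); then exactly 2 of one of [h7] (captured).
Matches: at [2:7] match 'zzz77', groups = ('zzz', '77').
`findall` packs the 2 group values into a tuple for every match.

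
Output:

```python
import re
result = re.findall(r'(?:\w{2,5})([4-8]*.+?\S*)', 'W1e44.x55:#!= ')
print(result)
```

Pattern: 2 to 5 of a word character (non-capturing group); then zero or more of a character in [4-8], then one or more of any character (lazy), then zero or more of a non-whitespace character (captured).
Walking the string: at [0:13] match 'W1e44.x55:#!=', group 1 = '.x55:#!='.
With a single group, `findall` returns only what that group captured — 1 item.

['.x55:#!=']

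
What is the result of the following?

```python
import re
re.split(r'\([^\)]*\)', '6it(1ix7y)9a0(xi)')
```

['6it', '9a0', '']

Matches to split on: at [3:10] → '(1ix7y)'; at [13:17] → '(xi)'.
The string is cut at each match, leaving 3 pieces.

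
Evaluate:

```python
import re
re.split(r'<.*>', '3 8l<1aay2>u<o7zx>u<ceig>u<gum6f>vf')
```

['3 8l', 'vf']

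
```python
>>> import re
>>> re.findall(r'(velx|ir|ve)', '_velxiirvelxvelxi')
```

Alternation isn't longest-match — the leftmost alternative that fits at this position is chosen.
`findall` collects group 1 from each match (4 total).

['velx', 'ir', 'velx', 'velx']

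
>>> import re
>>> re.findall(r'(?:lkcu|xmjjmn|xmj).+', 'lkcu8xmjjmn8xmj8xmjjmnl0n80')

['lkcu8xmjjmn8xmj8xmjjmnl0n80']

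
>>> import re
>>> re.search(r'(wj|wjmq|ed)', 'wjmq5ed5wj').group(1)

The match spans [0:2] → 'wj'.
Captured: group 1 = 'wj'.

'wj'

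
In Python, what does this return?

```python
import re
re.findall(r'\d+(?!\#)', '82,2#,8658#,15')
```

The negative lookahead/lookbehind blocks any match where the forbidden context is present.
With no groups in the pattern, `findall` gives back each whole match — 3 here.

['82', '865', '15']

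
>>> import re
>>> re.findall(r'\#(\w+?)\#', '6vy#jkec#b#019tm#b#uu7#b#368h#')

['jkec', '019tm', 'uu7', '368h']

With a single group, `findall` returns only what that group captured — 4 items.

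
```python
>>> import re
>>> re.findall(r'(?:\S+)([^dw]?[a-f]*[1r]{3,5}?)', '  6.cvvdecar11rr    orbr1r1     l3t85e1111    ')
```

['1rr', '1r1', '111']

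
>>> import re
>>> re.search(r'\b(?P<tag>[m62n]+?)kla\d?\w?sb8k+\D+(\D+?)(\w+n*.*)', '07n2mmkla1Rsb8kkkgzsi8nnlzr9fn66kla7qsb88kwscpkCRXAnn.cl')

None

Here nothing in the string fits, so the call returns None.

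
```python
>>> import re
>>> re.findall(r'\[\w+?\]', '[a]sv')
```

['[a]']

Walking the string: at [0:3] → '[a]'.
Since nothing is captured, `findall` lists the 1 matched substring directly.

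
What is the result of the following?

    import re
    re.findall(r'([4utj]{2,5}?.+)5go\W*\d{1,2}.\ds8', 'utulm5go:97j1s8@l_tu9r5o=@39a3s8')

['utulm']

This matches 2 to 5 of one of [4utj] (lazy), then one or more of any character (captured); then the literal '5go', then zero or more of a non-word character, then 1 to 2 of a digit; then any character, then a digit, then the literal 's8'.
Walking the string: at [0:15] match 'utulm5go:97j1s8', group 1 = 'utulm'.
With a single group, `findall` returns only what that group captured — 1 item.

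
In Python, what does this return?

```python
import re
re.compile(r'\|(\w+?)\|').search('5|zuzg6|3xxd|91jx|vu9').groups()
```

('zuzg6',)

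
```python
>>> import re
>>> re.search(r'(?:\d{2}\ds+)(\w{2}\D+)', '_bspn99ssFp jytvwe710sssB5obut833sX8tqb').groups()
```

('B5obut',)

Pattern: exactly 2 of a digit, then a digit, then one or more of a literal 's' (non-capturing group); then exactly 2 of a word character, then one or more of a non-digit (captured).
`search` walks the string left to right and returns the first match it finds.
The match spans [18:30] → '710sssB5obut'.
Captured: group 1 = 'B5obut'.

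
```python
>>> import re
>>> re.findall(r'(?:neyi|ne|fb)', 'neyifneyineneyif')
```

['neyi', 'neyi', 'ne', 'neyi']

Alternation isn't longest-match — the leftmost alternative that fits at this position is chosen.
Since nothing is captured, `findall` lists the 4 matched substrings directly.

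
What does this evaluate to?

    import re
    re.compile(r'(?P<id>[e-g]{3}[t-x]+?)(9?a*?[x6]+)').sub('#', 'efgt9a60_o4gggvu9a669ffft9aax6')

Every occurrence is swapped for '#'.

'#0_o4#9#'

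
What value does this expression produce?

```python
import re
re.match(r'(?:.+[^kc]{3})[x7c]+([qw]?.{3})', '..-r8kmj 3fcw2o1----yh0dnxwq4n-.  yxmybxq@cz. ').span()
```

(0, 46)

`re.match` won't scan ahead — the pattern has to work from the very first character.
The match spans [0:46] → '..-r8kmj 3fcw2o1----yh0dnxwq4n-.  yxmybxq@cz. '.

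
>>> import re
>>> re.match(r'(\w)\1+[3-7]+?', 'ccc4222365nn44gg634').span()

`match` is anchored at position 0; if the pattern doesn't fit there, it returns None.
The match spans [0:4] → 'ccc4'.

(0, 4)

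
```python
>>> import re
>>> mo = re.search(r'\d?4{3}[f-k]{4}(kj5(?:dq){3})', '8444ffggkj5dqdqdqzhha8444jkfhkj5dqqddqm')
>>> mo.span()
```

Pattern: optionally a digit, then exactly 3 of a literal '4'; then exactly 4 of a character in [f-k]; then the literal 'kj5', then the literal 'dq' repeated 3 times (captured).
The match spans [0:17] → '8444ffggkj5dqdqdq'.

(0, 17)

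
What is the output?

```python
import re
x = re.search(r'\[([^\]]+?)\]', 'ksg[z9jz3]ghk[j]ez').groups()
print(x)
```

('z9jz3',)

The match spans [3:10] → '[z9jz3]'.
Captured: group 1 = 'z9jz3'.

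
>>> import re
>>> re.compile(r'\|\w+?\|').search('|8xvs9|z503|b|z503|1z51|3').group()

`search` walks the string left to right and returns the first match it finds.
The match spans [0:7] → '|8xvs9|'.

'|8xvs9|'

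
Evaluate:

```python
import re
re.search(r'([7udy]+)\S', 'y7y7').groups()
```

Pattern: one or more of one of [7udy] (captured); then a non-whitespace character.
`re.search` scans for the first position where the pattern succeeds.
The match spans [0:4] → 'y7y7'.
Captured: group 1 = 'y7y'.

('y7y',)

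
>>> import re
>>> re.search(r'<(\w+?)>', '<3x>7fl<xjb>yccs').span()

(0, 4)

`re.search` scans for the first position where the pattern succeeds.
The match spans [0:4] → '<3x>'.
Captured: group 1 = '3x'.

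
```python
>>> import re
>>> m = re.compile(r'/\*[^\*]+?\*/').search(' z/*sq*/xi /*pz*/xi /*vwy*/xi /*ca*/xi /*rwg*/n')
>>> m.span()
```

Unlike `match`, `search` isn't anchored — it looks for the pattern anywhere in the string.
The match spans [2:8] → '/*sq*/'.

(2, 8)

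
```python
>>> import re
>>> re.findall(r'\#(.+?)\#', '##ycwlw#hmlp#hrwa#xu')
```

['#ycwlw', 'hrwa']

Because the quantifier is non-greedy, it stops expanding at the earliest point where the rest of the pattern can succeed.
Because there's exactly one group, `findall` drops the full match and keeps group 1 from each hit.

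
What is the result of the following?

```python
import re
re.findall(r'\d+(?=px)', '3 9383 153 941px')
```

The `(?=…)`/`(?<=…)` assertion just peeks at neighbouring text; it doesn't advance the match position.
Walking the string: at [11:14] → '941'.
`findall` yields the raw match text (1 of them) because the pattern has no groups.

['941']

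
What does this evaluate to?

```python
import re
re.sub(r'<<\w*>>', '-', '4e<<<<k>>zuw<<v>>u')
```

'4e<<-zuw-u'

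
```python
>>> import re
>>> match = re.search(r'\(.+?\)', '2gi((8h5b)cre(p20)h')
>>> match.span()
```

(3, 10)

A `+?`/`*?`/`{m,n}?` starts at its minimum and grows only as far as needed for what follows to match.
Unlike `match`, `search` isn't anchored — it looks for the pattern anywhere in the string.
The match spans [3:10] → '((8h5b)'.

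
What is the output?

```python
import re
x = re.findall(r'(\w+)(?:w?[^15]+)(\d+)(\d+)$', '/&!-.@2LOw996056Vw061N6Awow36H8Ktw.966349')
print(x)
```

[('2LOw996056Vw061N6Awow36H8Ktw', '4', '9')]

Multiple groups make `findall` return tuples — one 3-tuple for the one match.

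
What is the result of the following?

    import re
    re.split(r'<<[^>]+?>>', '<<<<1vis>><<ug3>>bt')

Each match becomes a cut point; 3 segments remain.

['', '', 'bt']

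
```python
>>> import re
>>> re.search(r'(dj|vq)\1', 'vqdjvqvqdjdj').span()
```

(4, 8)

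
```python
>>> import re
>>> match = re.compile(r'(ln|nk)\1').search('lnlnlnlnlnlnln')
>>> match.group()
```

A backreference is literal: `\1` must see the identical characters the first group matched.
`re.search` tries every starting position until one works.
The match spans [0:4] → 'lnln'.
Captured: group 1 = 'ln'.

'lnln'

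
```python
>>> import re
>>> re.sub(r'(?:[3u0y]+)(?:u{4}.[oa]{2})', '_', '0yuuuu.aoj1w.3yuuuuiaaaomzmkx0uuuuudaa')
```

Every occurrence is swapped for '_'.

'_j1w._aomzmkx_'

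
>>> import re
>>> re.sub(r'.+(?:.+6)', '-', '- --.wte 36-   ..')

'--   ..'

The pattern matches one or more of any character; then one or more of any character, then the literal '6' (non-capturing group).
Each match is replaced by '-'.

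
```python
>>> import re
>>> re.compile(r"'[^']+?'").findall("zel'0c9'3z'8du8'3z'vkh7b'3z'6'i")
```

["'0c9'", "'8du8'", "'vkh7b'", "'6'"]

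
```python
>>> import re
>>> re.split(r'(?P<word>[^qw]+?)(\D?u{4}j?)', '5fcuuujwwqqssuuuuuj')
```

['5fcuuujwwqq', 's', 'suuuu', 'uj']

The pattern matches one or more of any character except [qw] (lazy) (captured as 'word'); then optionally a non-digit, then exactly 4 of the literal 'u', then optionally the literal 'j' (captured).
Matches to split on: at [11:17] → 'ssuuuu'.
`re.split` interleaves the captured-group text with the surrounding fragments.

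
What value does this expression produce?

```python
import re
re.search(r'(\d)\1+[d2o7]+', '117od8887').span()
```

The backreference `\1` re-matches whatever the first group consumed, character for character.
`re.search` scans for the first position where the pattern succeeds.
The match spans [0:5] → '117od'.
Captured: group 1 = '1'.

(0, 5)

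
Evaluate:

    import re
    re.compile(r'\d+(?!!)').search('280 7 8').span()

A negative assertion filters positions out without eating any characters.
`re.search` scans for the first position where the pattern succeeds.
The match spans [0:3] → '280'.

(0, 3)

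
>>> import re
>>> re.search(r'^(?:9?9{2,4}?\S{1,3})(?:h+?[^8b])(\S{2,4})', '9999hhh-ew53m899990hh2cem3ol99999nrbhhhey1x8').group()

This matches anchored at the start of the string; then optionally the literal '9', then 2 to 4 of a literal '9' (lazy), then 1 to 3 of a non-whitespace character (non-capturing group); then one or more of the literal 'h' (lazy), then any character except [8b] (non-capturing group); then 2 to 4 of a non-whitespace character (captured).
The match spans [0:12] → '9999hhh-ew53'.

'9999hhh-ew53'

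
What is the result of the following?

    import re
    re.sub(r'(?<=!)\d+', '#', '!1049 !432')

Lookahead/lookbehind check context without consuming it, so the matched span excludes the asserted characters.
Matches: at [1:5] → '1049'; at [7:10] → '432'.
`sub` substitutes '#' at each match site.

'!# !#'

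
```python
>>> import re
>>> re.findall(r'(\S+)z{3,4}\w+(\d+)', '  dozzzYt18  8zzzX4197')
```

The pattern matches one or more of a non-whitespace character (captured); then 3 to 4 of the literal 'z', then one or more of a word character; then one or more of a digit (captured).
With 2 capturing groups, `findall` returns a 2-tuple per match.

[('do', '8'), ('8', '7')]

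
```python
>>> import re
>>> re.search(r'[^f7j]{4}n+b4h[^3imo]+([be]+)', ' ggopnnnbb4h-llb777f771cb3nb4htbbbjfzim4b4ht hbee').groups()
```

('b',)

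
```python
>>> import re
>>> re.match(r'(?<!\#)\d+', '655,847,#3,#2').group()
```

`(?!…)`/`(?<!…)` only lets a position through if the neighbouring text does NOT match; no characters are consumed.
With `match`, the pattern is implicitly anchored at the beginning.
The match spans [0:3] → '655'.

'655'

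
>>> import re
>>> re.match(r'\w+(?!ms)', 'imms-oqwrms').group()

The negative lookahead/lookbehind blocks any match where the forbidden context is present.
`re.match` won't scan ahead — the pattern has to work from the very first character.
The match spans [0:4] → 'imms'.

'imms'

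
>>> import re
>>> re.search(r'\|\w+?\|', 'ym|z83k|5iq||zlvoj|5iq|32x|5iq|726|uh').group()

'|z83k|'

The match spans [2:8] → '|z83k|'.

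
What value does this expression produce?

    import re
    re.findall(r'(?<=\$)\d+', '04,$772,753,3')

['772']

The lookaround is zero-width — it requires the adjacent text to match without consuming it, so the asserted text isn't part of the match.
Since nothing is captured, `findall` lists the 1 matched substring directly.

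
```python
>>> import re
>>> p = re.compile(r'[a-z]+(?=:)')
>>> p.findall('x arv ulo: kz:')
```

The `(?=…)`/`(?<=…)` assertion just peeks at neighbouring text; it doesn't advance the match position.
Walking the string: at [6:9] → 'ulo'; at [11:13] → 'kz'.
Since nothing is captured, `findall` lists the 2 matched substrings directly.

['ulo', 'kz']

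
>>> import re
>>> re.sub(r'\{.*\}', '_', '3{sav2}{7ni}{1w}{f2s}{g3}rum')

Every occurrence is swapped for '_'.

'3_rum'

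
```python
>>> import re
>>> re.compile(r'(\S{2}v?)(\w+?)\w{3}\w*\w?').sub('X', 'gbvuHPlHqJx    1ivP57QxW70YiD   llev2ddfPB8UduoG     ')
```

The pattern matches exactly 2 of a non-whitespace character, then optionally a literal 'v' (captured); then one or more of a word character (lazy) (captured); then exactly 3 of a word character, then zero or more of a word character, then optionally a word character.
Matches: at [0:11] → 'gbvuHPlHqJx'; at [15:29] → '1ivP57QxW70YiD'; at [32:48] → 'llev2ddfPB8UduoG'.
Every occurrence is swapped for 'X'.

'X    X   X     '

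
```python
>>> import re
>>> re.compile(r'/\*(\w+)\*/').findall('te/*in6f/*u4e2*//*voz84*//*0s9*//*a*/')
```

['u4e2', 'voz84', '0s9', 'a']

`findall` collects group 1 from each match (4 total).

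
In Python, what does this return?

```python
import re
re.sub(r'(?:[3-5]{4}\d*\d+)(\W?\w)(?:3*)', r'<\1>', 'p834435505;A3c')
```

Pattern: exactly 4 of a character in [3-5], then zero or more of a digit, then one or more of a digit (non-capturing group); then optionally a non-word character, then a word character (captured); then zero or more of a literal '3' (non-capturing group).
Each match is replaced using the text its own group 1 captured.

'p8<;A>c'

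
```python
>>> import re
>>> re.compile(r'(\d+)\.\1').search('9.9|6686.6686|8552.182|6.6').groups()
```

`\1` has to match the exact text group 1 already captured.
Unlike `match`, `search` isn't anchored — it looks for the pattern anywhere in the string.
The match spans [0:3] → '9.9'.
Captured: group 1 = '9'.

('9',)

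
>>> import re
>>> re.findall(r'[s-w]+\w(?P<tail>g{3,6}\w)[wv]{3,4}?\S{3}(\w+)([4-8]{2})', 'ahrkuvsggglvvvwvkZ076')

[('gggl', 'Z0', '76')]

Because the quantifier is non-greedy, it stops expanding at the earliest point where the rest of the pattern can succeed.
3 groups means the one result is a tuple of 3 captured strings — 1 here.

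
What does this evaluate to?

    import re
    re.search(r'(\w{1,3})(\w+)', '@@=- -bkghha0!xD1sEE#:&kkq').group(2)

'hha0'

The match spans [6:13] → 'bkghha0'.
Captured: group 1 = 'bkg', group 2 = 'hha0'.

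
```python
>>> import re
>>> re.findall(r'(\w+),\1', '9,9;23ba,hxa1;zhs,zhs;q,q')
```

After group 1 captures some text, `\1` only succeeds where that same text appears again.
Scanning left to right: at [0:3] match '9,9', group 1 = '9'; at [14:21] match 'zhs,zhs', group 1 = 'zhs'; at [22:25] match 'q,q', group 1 = 'q'.
With a single group, `findall` returns only what that group captured — 3 items.

['9', 'zhs', 'q']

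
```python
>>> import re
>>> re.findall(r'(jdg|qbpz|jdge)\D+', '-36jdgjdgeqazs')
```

['jdg']

One capturing group, so `findall` returns just the captured substring from the one match — 1 in all.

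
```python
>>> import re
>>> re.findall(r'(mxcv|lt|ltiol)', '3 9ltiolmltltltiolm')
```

['lt', 'lt', 'lt', 'lt']

Alternation tries branches left to right and keeps the first one that lets the overall match succeed at that position.
One capturing group, so `findall` returns just the captured substring from each match — 4 in all.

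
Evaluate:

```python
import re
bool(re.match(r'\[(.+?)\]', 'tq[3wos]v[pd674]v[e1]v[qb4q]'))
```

False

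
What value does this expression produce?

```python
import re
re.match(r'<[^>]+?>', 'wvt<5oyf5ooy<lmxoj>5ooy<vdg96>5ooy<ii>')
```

`match` is anchored at position 0; if the pattern doesn't fit there, it returns None.
Here the pattern fails at index 0, so the call returns None.

None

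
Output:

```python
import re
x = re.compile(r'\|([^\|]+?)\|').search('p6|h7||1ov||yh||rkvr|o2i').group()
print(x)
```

`re.search` scans for the first position where the pattern succeeds.
The match spans [2:6] → '|h7|'.
Captured: group 1 = 'h7'.

|h7|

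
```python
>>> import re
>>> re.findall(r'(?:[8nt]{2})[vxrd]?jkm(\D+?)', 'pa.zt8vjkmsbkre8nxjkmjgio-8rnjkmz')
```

['s', 'j']

A `+?`/`*?`/`{m,n}?` starts at its minimum and grows only as far as needed for what follows to match.
One capturing group, so `findall` returns just the captured substring from each match — 2 in all.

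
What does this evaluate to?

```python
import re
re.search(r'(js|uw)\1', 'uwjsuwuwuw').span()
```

`\1` is not a pattern — it's the concrete string captured by group 1, re-applied verbatim.
The match spans [4:8] → 'uwuw'.

(4, 8)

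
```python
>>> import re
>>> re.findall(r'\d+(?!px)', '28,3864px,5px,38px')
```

Because the assertion is negative and zero-width, positions next to the forbidden text are skipped.
Scanning left to right: at [0:2] → '28'; at [3:6] → '386'; at [14:15] → '3'.
No capturing groups, so `findall` returns the 3 full match strings.

['28', '386', '3']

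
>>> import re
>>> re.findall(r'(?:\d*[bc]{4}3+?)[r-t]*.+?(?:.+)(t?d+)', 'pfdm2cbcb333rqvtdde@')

One capturing group, so `findall` returns just the captured substring from the one match — 1 in all.

['d']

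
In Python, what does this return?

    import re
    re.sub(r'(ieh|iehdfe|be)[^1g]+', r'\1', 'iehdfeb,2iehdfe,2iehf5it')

'ieh'

Alternation isn't longest-match — the leftmost alternative that fits at this position is chosen.
Matches: at [0:24] → 'iehdfeb,2iehdfe,2iehf5it'.
The replacement refers to a captured group, so each match is rewritten using its own captured text.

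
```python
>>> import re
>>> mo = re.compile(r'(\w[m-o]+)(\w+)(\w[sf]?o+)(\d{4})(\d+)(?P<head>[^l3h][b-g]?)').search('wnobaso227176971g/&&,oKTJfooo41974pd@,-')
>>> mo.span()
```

This matches a word character, then one or more of a character in [m-o] (captured); then one or more of a word character (captured); then a word character, then optionally one of [sf], then one or more of the literal 'o' (captured); then exactly 4 of a digit (captured); then one or more of a digit (captured); then any character except [l3h], then optionally a character in [b-g] (captured as 'head').
The match spans [0:17] → 'wnobaso227176971g'.

(0, 17)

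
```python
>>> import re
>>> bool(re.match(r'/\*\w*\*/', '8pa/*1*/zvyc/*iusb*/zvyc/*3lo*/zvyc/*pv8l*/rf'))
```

False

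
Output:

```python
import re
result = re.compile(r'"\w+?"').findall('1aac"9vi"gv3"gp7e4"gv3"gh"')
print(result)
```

Matches: at [4:9] → '"9vi"'; at [12:19] → '"gp7e4"'; at [22:26] → '"gh"'.
No capturing groups, so `findall` returns the 3 full match strings.

['"9vi"', '"gp7e4"', '"gh"']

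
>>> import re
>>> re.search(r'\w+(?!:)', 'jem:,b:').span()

(0, 2)

A negative assertion filters positions out without eating any characters.
The match spans [0:2] → 'je'.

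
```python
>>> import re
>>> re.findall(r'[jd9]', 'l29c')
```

['9']

With no groups in the pattern, `findall` gives back each whole match — 1 here.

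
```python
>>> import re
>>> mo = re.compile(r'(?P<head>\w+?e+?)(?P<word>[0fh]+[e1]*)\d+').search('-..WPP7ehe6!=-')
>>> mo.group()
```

'WPP7ehe6'

Pattern: one or more of a word character (lazy), then one or more of the literal 'e' (lazy) (captured as 'head'); then one or more of one of [0fh], then zero or more of one of [e1] (captured as 'word'); then one or more of a digit.
The match spans [3:11] → 'WPP7ehe6'.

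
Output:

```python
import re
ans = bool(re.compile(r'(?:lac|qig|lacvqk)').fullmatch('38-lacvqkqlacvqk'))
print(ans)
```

`re.fullmatch` requires the pattern to consume the entire string.
Here the pattern can't cover the whole string, so the call returns None, and `bool(None)` is False.

False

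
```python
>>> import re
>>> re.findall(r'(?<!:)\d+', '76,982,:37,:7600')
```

['76', '982', '7', '600']

The negative lookaround is zero-width — it rules out positions where the adjacent text would match, without consuming anything.
Scanning left to right: at [0:2] → '76'; at [3:6] → '982'; at [9:10] → '7'; at [13:16] → '600'.
Since nothing is captured, `findall` lists the 4 matched substrings directly.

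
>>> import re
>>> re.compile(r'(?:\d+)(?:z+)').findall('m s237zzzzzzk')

['237zzzzzz']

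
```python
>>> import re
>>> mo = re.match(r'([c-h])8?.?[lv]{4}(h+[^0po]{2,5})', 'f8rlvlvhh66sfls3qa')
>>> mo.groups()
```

('f', 'hh66sfl')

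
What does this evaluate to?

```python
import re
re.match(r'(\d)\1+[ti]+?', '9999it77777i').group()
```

`re.match` won't scan ahead — the pattern has to work from the very first character.
The match spans [0:5] → '9999i'.

'9999i'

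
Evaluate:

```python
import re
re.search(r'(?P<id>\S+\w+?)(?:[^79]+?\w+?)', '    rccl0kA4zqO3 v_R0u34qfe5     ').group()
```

The pattern matches one or more of a non-whitespace character, then one or more of a word character (lazy) (captured as 'id'); then one or more of any character except [79] (lazy), then one or more of a word character (lazy) (non-capturing group).
Lazy quantifiers expand one character at a time until the remainder of the pattern can match.
`re.search` scans for the first position where the pattern succeeds.
The match spans [4:18] → 'rccl0kA4zqO3 v'.
Captured: group 1 = 'rccl0kA4zqO3'.

'rccl0kA4zqO3 v'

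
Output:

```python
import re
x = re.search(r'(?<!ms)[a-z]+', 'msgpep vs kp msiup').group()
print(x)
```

msgpep

`(?!…)`/`(?<!…)` only lets a position through if the neighbouring text does NOT match; no characters are consumed.
The match spans [0:6] → 'msgpep'.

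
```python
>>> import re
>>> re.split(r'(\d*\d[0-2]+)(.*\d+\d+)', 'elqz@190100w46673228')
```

Pattern: zero or more of a digit, then a digit, then one or more of a character in [0-2] (captured); then zero or more of any character, then one or more of a digit, then one or more of a digit (captured).
Matches to split on: at [5:20] → '190100w46673228'.
With a capturing group present, the delimiter's captured portion is kept in the result list.

['elqz@', '190100', 'w46673228', '']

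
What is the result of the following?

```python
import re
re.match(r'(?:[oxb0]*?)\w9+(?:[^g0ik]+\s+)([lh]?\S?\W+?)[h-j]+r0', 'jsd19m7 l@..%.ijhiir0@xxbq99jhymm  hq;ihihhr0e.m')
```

None

The pattern matches zero or more of one of [oxb0] (lazy) (non-capturing group); then a word character, then one or more of a literal '9'; then one or more of any character except [g0ik], then one or more of whitespace (non-capturing group); then optionally one of [lh], then optionally a non-whitespace character, then one or more of a non-word character (lazy) (captured); then one or more of a character in [h-j], then the literal 'r0'.
With `match`, the pattern is implicitly anchored at the beginning.
Here position 0 doesn't satisfy it, so the call returns None.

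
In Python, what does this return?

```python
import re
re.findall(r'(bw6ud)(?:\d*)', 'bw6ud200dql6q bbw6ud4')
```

Pattern: the literal 'bw', then the literal '6ud' (captured); then zero or more of a digit (non-capturing group).
Walking the string: at [0:8] match 'bw6ud200', group 1 = 'bw6ud'; at [15:21] match 'bw6ud4', group 1 = 'bw6ud'.
`findall` collects group 1 from each match (2 total).

['bw6ud', 'bw6ud']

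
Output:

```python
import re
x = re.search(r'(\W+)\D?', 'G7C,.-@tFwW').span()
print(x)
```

The pattern matches one or more of a non-word character (captured); then optionally a non-digit.
`search` walks the string left to right and returns the first match it finds.
The match spans [3:8] → ',.-@t'.
Captured: group 1 = ',.-@'.

(3, 8)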